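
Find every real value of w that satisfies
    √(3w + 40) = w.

Square both sides: 3w + 40 = (w)².
Expand and rearrange: w² - 3w - 40 = 0.
Solving gives w = 8 or w = -5.
Check each candidate in the original equation:
  w = 8: √(64) = 8, while w = 8 — valid.
  w = -5: √(25) = 5, while w = -5 — extraneous.

w = 8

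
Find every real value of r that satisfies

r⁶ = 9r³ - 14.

r = 1.2599 or r = 1.9129

Let u = r³. The equation becomes u² - 9u + 14 = 0.
Factor: (u - 2)(u - 7) = 0, so u = 2 or u = 7.
r³ = 2 gives r = ∛(2) ≈ 1.2599.
r³ = 7 gives r = ∛(7) ≈ 1.9129.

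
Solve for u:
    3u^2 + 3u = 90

u = -6 or u = 5

Bring every term to one side: 3u^2 + 3u - 90 = 0.
Factor: 3(u + 6)(u - 5) = 0.
So u = -6 or u = 5.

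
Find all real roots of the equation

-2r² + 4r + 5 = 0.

Discriminant: (4)² − 4·(-2)·5 = 56.
Quadratic formula: r = (-4 ± √56) / (-4).
So r = 1 - √(14)/2 ≈ -0.8708 or r = 1 + √(14)/2 ≈ 2.8708.

r = -0.8708 or r = 2.8708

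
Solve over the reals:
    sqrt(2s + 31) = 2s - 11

s = 9

Square both sides: 2s + 31 = (2s - 11)^2.
Expand and rearrange: 4s^2 - 46s + 90 = 0.
Solving gives s = 9 or s = 2.5.
Check each candidate in the original equation:
  s = 9: sqrt(49) = 7, while 2s - 11 = 7 — valid.
  s = 2.5: sqrt(36) = 6, while 2s - 11 = -6 — extraneous.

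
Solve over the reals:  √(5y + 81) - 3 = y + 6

Isolate the radical: √(5y + 81) = y + 9.
Square both sides: 5y + 81 = (y + 9)².
Expand and rearrange: y² + 13y = 0.
Solving gives y = 0 or y = -13.
Check each candidate in the original equation:
  y = 0: √(81) = 9, while y + 9 = 9 — valid.
  y = -13: √(16) = 4, while y + 9 = -4 — extraneous.

y = 0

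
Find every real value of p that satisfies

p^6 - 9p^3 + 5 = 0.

Let u = p^3. The equation becomes u^2 - 9u + 5 = 0.
By the quadratic formula, u = sqrt(61)/2 + 9/2 or u = 9/2 - sqrt(61)/2.
p^3 = sqrt(61)/2 + 9/2 gives p = (sqrt(61)/2 + 9/2)^(1/3) ~= 2.0332.
p^3 = 9/2 - sqrt(61)/2 gives p = (9/2 - sqrt(61)/2)^(1/3) ~= 0.841.

p = 0.841 or p = 2.0332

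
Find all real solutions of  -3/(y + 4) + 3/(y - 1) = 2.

y = -5.2081 or y = 2.2081

Multiply both sides by (y + 4)(y - 1):
-3(y - 1) + 3(y + 4) = 2(y + 4)(y - 1).
Expand and collect terms: 2y² + 6y - 23 = 0.
By the quadratic formula, y = (-6 ± √220) / 4, so y ≈ 2.2081 or y ≈ -5.2081.
Neither value makes a denominator zero (y ≠ -4, y ≠ 1), so both are valid.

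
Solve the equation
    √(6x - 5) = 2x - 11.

x = 9

Square both sides: 6x - 5 = (2x - 11)².
Expand and rearrange: 4x² - 50x + 126 = 0.
Solving gives x = 9 or x = 3.5.
Check each candidate in the original equation:
  x = 9: √(49) = 7, while 2x - 11 = 7 — valid.
  x = 3.5: √(16) = 4, while 2x - 11 = -4 — extraneous.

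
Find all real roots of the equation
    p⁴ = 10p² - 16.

p = -2.8284 or p = -1.4142 or p = 1.4142 or p = 2.8284

Let u = p². The equation becomes u² - 10u + 16 = 0.
Factor: (u - 8)(u - 2) = 0, so u = 8 or u = 2.
p² = 8 gives p = ±2·√(2) ≈ ±2.8284.
p² = 2 gives p = ±√(2) ≈ ±1.4142.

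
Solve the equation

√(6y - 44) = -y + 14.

Square both sides: 6y - 44 = (-y + 14)².
Expand and rearrange: y² - 34y + 240 = 0.
Solving gives y = 24 or y = 10.
Check each candidate in the original equation:
  y = 24: √(100) = 10, while -y + 14 = -10 — extraneous.
  y = 10: √(16) = 4, while -y + 14 = 4 — valid.

y = 10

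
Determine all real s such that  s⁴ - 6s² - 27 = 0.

Let u = s². The equation becomes u² - 6u - 27 = 0.
Factor: (u + 3)(u - 9) = 0, so u = -3 or u = 9.
s² = -3 < 0 has no real solution.
s² = 9 gives s = ±3.

s = -3 or s = 3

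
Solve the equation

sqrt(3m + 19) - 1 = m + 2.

Isolate the radical: sqrt(3m + 19) = m + 3.
Square both sides: 3m + 19 = (m + 3)^2.
Expand and rearrange: m^2 + 3m - 10 = 0.
Solving gives m = 2 or m = -5.
Check each candidate in the original equation:
  m = 2: sqrt(25) = 5, while m + 3 = 5 — valid.
  m = -5: sqrt(4) = 2, while m + 3 = -2 — extraneous.

m = 2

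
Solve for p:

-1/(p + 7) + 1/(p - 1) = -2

p = -6.4641 or p = 0.4641

Multiply both sides by (p + 7)(p - 1):
-(p - 1) + (p + 7) = -2(p + 7)(p - 1).
Expand and collect terms: -2p^2 - 12p + 6 = 0.
By the quadratic formula, p = (12 +/- sqrt(192)) / -4, so p ~= -6.4641 or p ~= 0.4641.
Neither value makes a denominator zero (p != -7, p != 1), so both are valid.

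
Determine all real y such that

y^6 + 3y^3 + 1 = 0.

y = -1.3782 or y = -0.7256

Let u = y^3. The equation becomes u^2 + 3u + 1 = 0.
By the quadratic formula, u = -3/2 + sqrt(5)/2 or u = -3/2 - sqrt(5)/2.
y^3 = -3/2 + sqrt(5)/2 gives y = -(3/2 - sqrt(5)/2)^(1/3) ~= -0.7256.
y^3 = -3/2 - sqrt(5)/2 gives y = -(sqrt(5)/2 + 3/2)^(1/3) ~= -1.3782.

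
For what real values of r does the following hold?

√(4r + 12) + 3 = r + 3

Isolate the radical: √(4r + 12) = r.
Square both sides: 4r + 12 = (r)².
Expand and rearrange: r² - 4r - 12 = 0.
Solving gives r = 6 or r = -2.
Check each candidate in the original equation:
  r = 6: √(36) = 6, while r = 6 — valid.
  r = -2: √(4) = 2, while r = -2 — extraneous.

r = 6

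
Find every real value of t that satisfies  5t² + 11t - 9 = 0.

Discriminant: (11)² − 4·5·(-9) = 301.
Quadratic formula: t = (-11 ± √301) / 10.
So t = -11/10 + √(301)/10 ≈ 0.6349 or t = -√(301)/10 - 11/10 ≈ -2.8349.

t = -2.8349 or t = 0.6349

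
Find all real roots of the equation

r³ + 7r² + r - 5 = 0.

Possible rational roots are divisors of -5. Testing r = -1 gives 0, so (r + 1) is a factor.
Divide: r³ + 7r² + r - 5 = (r + 1)(r² + 6r - 5).
Apply the quadratic formula to r² + 6r - 5 = 0: r = (-6 ± √56)/2, i.e. r ≈ 0.7417 or r ≈ -6.7417.

r = -6.7417 or r = -1 or r = 0.7417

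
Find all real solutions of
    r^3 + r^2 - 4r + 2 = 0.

r = -2.7321 or r = 0.7321 or r = 1

Possible rational roots are divisors of 2. Testing r = 1 gives 0, so (r - 1) is a factor.
Divide: r^3 + r^2 - 4r + 2 = (r - 1)(r^2 + 2r - 2).
Apply the quadratic formula to r^2 + 2r - 2 = 0: r = (-2 +/- sqrt(12))/2, i.e. r ~= 0.7321 or r ~= -2.7321.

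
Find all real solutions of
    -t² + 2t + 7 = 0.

Discriminant: (2)² − 4·(-1)·7 = 32.
Quadratic formula: t = (-2 ± √32) / (-2).
So t = 1 - 2·√(2) ≈ -1.8284 or t = 1 + 2·√(2) ≈ 3.8284.

t = -1.8284 or t = 3.8284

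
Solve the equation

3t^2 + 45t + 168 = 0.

t = -8 or t = -7

Factor: 3(t + 7)(t + 8) = 0.
So t = -7 or t = -8.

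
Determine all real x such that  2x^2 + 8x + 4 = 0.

Discriminant: (8)^2 - 4*2*4 = 32.
Quadratic formula: x = (-8 +/- sqrt(32)) / 4.
So x = -2 + sqrt(2) ~= -0.5858 or x = -2 - sqrt(2) ~= -3.4142.

x = -3.4142 or x = -0.5858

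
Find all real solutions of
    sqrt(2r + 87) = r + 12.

Square both sides: 2r + 87 = (r + 12)^2.
Expand and rearrange: r^2 + 22r + 57 = 0.
Solving gives r = -3 or r = -19.
Check each candidate in the original equation:
  r = -3: sqrt(81) = 9, while r + 12 = 9 — valid.
  r = -19: sqrt(49) = 7, while r + 12 = -7 — extraneous.

r = -3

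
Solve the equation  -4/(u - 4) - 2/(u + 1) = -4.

Multiply both sides by (u - 4)(u + 1):
-4(u + 1) - 2(u - 4) = -4(u - 4)(u + 1).
Expand and collect terms: -4u^2 + 18u + 12 = 0.
By the quadratic formula, u = (-18 +/- sqrt(516)) / -8, so u ~= -0.5895 or u ~= 5.0895.
Neither value makes a denominator zero (u != 4, u != -1), so both are valid.

u = -0.5895 or u = 5.0895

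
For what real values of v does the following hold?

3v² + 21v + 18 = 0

v = -6 or v = -1

Factor: 3(v + 1)(v + 6) = 0.
So v = -1 or v = -6.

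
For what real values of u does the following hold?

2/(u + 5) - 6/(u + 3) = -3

u = -5.3609 or u = -1.3057

Multiply both sides by (u + 5)(u + 3):
2(u + 3) - 6(u + 5) = -3(u + 5)(u + 3).
Expand and collect terms: -3u² - 20u - 21 = 0.
By the quadratic formula, u = (20 ± √148) / -6, so u ≈ -5.3609 or u ≈ -1.3057.
Neither value makes a denominator zero (u ≠ -5, u ≠ -3), so both are valid.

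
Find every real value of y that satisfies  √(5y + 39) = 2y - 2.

y = 5

Square both sides: 5y + 39 = (2y - 2)².
Expand and rearrange: 4y² - 13y - 35 = 0.
Solving gives y = 5 or y = -1.75.
Check each candidate in the original equation:
  y = 5: √(64) = 8, while 2y - 2 = 8 — valid.
  y = -1.75: √(30.25) = 5.5, while 2y - 2 = -5.5 — extraneous.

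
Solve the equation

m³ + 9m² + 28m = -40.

m = -5

Rearrange: m³ + 9m² + 28m + 40 = 0.
Possible rational roots are divisors of 40. Testing m = -5 gives 0, so (m + 5) is a factor.
Divide: m³ + 9m² + 28m + 40 = (m + 5)(m² + 4m + 8).
The quadratic m² + 4m + 8 has discriminant -16 < 0, so no further real roots.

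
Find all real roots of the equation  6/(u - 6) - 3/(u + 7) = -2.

u = -4.9327 or u = 2.4327

Multiply both sides by (u - 6)(u + 7):
6(u + 7) - 3(u - 6) = -2(u - 6)(u + 7).
Expand and collect terms: -2u^2 - 5u + 24 = 0.
By the quadratic formula, u = (5 +/- sqrt(217)) / -4, so u ~= -4.9327 or u ~= 2.4327.
Neither value makes a denominator zero (u != 6, u != -7), so both are valid.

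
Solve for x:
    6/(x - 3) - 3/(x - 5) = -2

Multiply both sides by (x - 3)(x - 5):
6(x - 5) - 3(x - 3) = -2(x - 3)(x - 5).
Expand and collect terms: -2x² + 13x - 9 = 0.
By the quadratic formula, x = (-13 ± √97) / -4, so x ≈ 0.7878 or x ≈ 5.7122.
Neither value makes a denominator zero (x ≠ 3, x ≠ 5), so both are valid.

x = 0.7878 or x = 5.7122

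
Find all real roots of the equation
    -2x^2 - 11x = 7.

Rearrange to standard form: -2x^2 - 11x - 7 = 0.
Discriminant: (-11)^2 - 4*(-2)*(-7) = 65.
Quadratic formula: x = (11 +/- sqrt(65)) / (-4).
So x = -11/4 - sqrt(65)/4 ~= -4.7656 or x = -11/4 + sqrt(65)/4 ~= -0.7344.

x = -4.7656 or x = -0.7344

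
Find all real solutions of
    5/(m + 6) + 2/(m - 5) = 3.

Multiply both sides by (m + 6)(m - 5):
5(m - 5) + 2(m + 6) = 3(m + 6)(m - 5).
Expand and collect terms: 3m^2 - 4m - 77 = 0.
By the quadratic formula, m = (4 +/- sqrt(940)) / 6, so m ~= 5.7766 or m ~= -4.4432.
Neither value makes a denominator zero (m != -6, m != 5), so both are valid.

m = -4.4432 or m = 5.7766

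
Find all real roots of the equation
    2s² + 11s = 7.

Rearrange to standard form: 2s² + 11s - 7 = 0.
Discriminant: (11)² − 4·2·(-7) = 177.
Quadratic formula: s = (-11 ± √177) / 4.
So s = -11/4 + √(177)/4 ≈ 0.576 or s = -√(177)/4 - 11/4 ≈ -6.076.

s = -6.076 or s = 0.576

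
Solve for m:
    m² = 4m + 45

Bring every term to one side: m² - 4m - 45 = 0.
Factor: (m + 5)(m - 9) = 0.
So m = -5 or m = 9.

m = -5 or m = 9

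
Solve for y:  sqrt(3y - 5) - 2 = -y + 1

y = 2

Isolate the radical: sqrt(3y - 5) = -y + 3.
Square both sides: 3y - 5 = (-y + 3)^2.
Expand and rearrange: y^2 - 9y + 14 = 0.
Solving gives y = 7 or y = 2.
Check each candidate in the original equation:
  y = 7: sqrt(16) = 4, while -y + 3 = -4 — extraneous.
  y = 2: sqrt(1) = 1, while -y + 3 = 1 — valid.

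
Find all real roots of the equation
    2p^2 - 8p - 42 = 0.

p = -3 or p = 7

Factor: 2(p + 3)(p - 7) = 0.
So p = -3 or p = 7.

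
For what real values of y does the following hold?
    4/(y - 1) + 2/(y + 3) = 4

y = -2.6085 or y = 2.1085

Multiply both sides by (y - 1)(y + 3):
4(y + 3) + 2(y - 1) = 4(y - 1)(y + 3).
Expand and collect terms: 4y² + 2y - 22 = 0.
By the quadratic formula, y = (-2 ± √356) / 8, so y ≈ 2.1085 or y ≈ -2.6085.
Neither value makes a denominator zero (y ≠ 1, y ≠ -3), so both are valid.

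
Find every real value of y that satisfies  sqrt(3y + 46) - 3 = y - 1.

Isolate the radical: sqrt(3y + 46) = y + 2.
Square both sides: 3y + 46 = (y + 2)^2.
Expand and rearrange: y^2 + y - 42 = 0.
Solving gives y = 6 or y = -7.
Check each candidate in the original equation:
  y = 6: sqrt(64) = 8, while y + 2 = 8 — valid.
  y = -7: sqrt(25) = 5, while y + 2 = -5 — extraneous.

y = 6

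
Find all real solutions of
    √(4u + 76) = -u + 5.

Square both sides: 4u + 76 = (-u + 5)².
Expand and rearrange: u² - 14u - 51 = 0.
Solving gives u = 17 or u = -3.
Check each candidate in the original equation:
  u = 17: √(144) = 12, while -u + 5 = -12 — extraneous.
  u = -3: √(64) = 8, while -u + 5 = 8 — valid.

u = -3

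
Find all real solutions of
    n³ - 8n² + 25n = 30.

Rearrange: n³ - 8n² + 25n - 30 = 0.
Possible rational roots are divisors of -30. Testing n = 3 gives 0, so (n - 3) is a factor.
Divide: n³ - 8n² + 25n - 30 = (n - 3)(n² - 5n + 10).
The quadratic n² - 5n + 10 has discriminant -15 < 0, so no further real roots.

n = 3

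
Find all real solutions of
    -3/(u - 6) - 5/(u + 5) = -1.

Multiply both sides by (u - 6)(u + 5):
-3(u + 5) - 5(u - 6) = -(u - 6)(u + 5).
Expand and collect terms: -u² + 9u + 15 = 0.
By the quadratic formula, u = (-9 ± √141) / -2, so u ≈ -1.4372 or u ≈ 10.4372.
Neither value makes a denominator zero (u ≠ 6, u ≠ -5), so both are valid.

u = -1.4372 or u = 10.4372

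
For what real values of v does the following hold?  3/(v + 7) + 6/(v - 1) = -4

Multiply both sides by (v + 7)(v - 1):
3(v - 1) + 6(v + 7) = -4(v + 7)(v - 1).
Expand and collect terms: -4v^2 - 33v - 11 = 0.
By the quadratic formula, v = (33 +/- sqrt(913)) / -8, so v ~= -7.902 or v ~= -0.348.
Neither value makes a denominator zero (v != -7, v != 1), so both are valid.

v = -7.902 or v = -0.348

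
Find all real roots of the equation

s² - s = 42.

s = -6 or s = 7

Bring every term to one side: s² - s - 42 = 0.
Factor: (s + 6)(s - 7) = 0.
So s = -6 or s = 7.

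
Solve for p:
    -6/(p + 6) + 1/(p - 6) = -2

Multiply both sides by (p + 6)(p - 6):
-6(p - 6) + (p + 6) = -2(p + 6)(p - 6).
Expand and collect terms: -2p^2 + 5p + 30 = 0.
By the quadratic formula, p = (-5 +/- sqrt(265)) / -4, so p ~= -2.8197 or p ~= 5.3197.
Neither value makes a denominator zero (p != -6, p != 6), so both are valid.

p = -2.8197 or p = 5.3197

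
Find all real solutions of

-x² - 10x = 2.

x = -9.7958 or x = -0.2042

Rearrange to standard form: -x² - 10x - 2 = 0.
Discriminant: (-10)² − 4·(-1)·(-2) = 92.
Quadratic formula: x = (10 ± √92) / (-2).
So x = -5 - √(23) ≈ -9.7958 or x = -5 + √(23) ≈ -0.2042.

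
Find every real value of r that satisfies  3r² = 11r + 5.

r = -0.4089 or r = 4.0756

Rearrange to standard form: 3r² - 11r - 5 = 0.
Discriminant: (-11)² − 4·3·(-5) = 181.
Quadratic formula: r = (11 ± √181) / 6.
So r = 11/6 + √(181)/6 ≈ 4.0756 or r = 11/6 - √(181)/6 ≈ -0.4089.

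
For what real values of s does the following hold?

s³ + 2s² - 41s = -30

s = -7.772 or s = 0.772 or s = 5

Rearrange: s³ + 2s² - 41s + 30 = 0.
Possible rational roots are divisors of 30. Testing s = 5 gives 0, so (s - 5) is a factor.
Divide: s³ + 2s² - 41s + 30 = (s - 5)(s² + 7s - 6).
Apply the quadratic formula to s² + 7s - 6 = 0: s = (-7 ± √73)/2, i.e. s ≈ 0.772 or s ≈ -7.772.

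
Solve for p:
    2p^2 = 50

Bring every term to one side: 2p^2 - 50 = 0.
Factor: 2(p + 5)(p - 5) = 0.
So p = -5 or p = 5.

p = -5 or p = 5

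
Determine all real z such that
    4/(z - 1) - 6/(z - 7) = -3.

Multiply both sides by (z - 1)(z - 7):
4(z - 7) - 6(z - 1) = -3(z - 1)(z - 7).
Expand and collect terms: -3z² + 26z + 1 = 0.
By the quadratic formula, z = (-26 ± √688) / -6, so z ≈ -0.0383 or z ≈ 8.705.
Neither value makes a denominator zero (z ≠ 1, z ≠ 7), so both are valid.

z = -0.0383 or z = 8.705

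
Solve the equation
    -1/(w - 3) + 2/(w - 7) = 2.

Multiply both sides by (w - 3)(w - 7):
-(w - 7) + 2(w - 3) = 2(w - 3)(w - 7).
Expand and collect terms: 2w² - 21w + 41 = 0.
By the quadratic formula, w = (21 ± √113) / 4, so w ≈ 7.9075 or w ≈ 2.5925.
Neither value makes a denominator zero (w ≠ 3, w ≠ 7), so both are valid.

w = 2.5925 or w = 7.9075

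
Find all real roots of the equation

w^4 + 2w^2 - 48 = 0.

Let u = w^2. The equation becomes u^2 + 2u - 48 = 0.
Factor: (u - 6)(u + 8) = 0, so u = 6 or u = -8.
w^2 = 6 gives w = +/-sqrt(6) ~= +/-2.4495.
w^2 = -8 < 0 has no real solution.

w = -2.4495 or w = 2.4495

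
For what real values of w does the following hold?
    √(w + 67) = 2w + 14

w = -3

Square both sides: w + 67 = (2w + 14)².
Expand and rearrange: 4w² + 55w + 129 = 0.
Solving gives w = -3 or w = -10.75.
Check each candidate in the original equation:
  w = -3: √(64) = 8, while 2w + 14 = 8 — valid.
  w = -10.75: √(56.25) = 7.5, while 2w + 14 = -7.5 — extraneous.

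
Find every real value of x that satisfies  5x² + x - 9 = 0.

Discriminant: (1)² − 4·5·(-9) = 181.
Quadratic formula: x = (-1 ± √181) / 10.
So x = -1/10 + √(181)/10 ≈ 1.2454 or x = -√(181)/10 - 1/10 ≈ -1.4454.

x = -1.4454 or x = 1.2454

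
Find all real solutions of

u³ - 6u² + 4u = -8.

u = -0.8284 or u = 2 or u = 4.8284

Rearrange: u³ - 6u² + 4u + 8 = 0.
Possible rational roots are divisors of 8. Testing u = 2 gives 0, so (u - 2) is a factor.
Divide: u³ - 6u² + 4u + 8 = (u - 2)(u² - 4u - 4).
Apply the quadratic formula to u² - 4u - 4 = 0: u = (4 ± √32)/2, i.e. u ≈ 4.8284 or u ≈ -0.8284.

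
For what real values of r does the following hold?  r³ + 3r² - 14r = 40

Rearrange: r³ + 3r² - 14r - 40 = 0.
Possible rational roots are divisors of -40. Testing r = -4 gives 0, so (r + 4) is a factor.
Divide: r³ + 3r² - 14r - 40 = (r + 4)(r² - r - 10).
Apply the quadratic formula to r² - r - 10 = 0: r = (1 ± √41)/2, i.e. r ≈ 3.7016 or r ≈ -2.7016.

r = -4 or r = -2.7016 or r = 3.7016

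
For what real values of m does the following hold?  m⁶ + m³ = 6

m = -1.4422 or m = 1.2599

Let u = m³. The equation becomes u² + u - 6 = 0.
Factor: (u - 2)(u + 3) = 0, so u = 2 or u = -3.
m³ = 2 gives m = ∛(2) ≈ 1.2599.
m³ = -3 gives m = -∛(3) ≈ -1.4422.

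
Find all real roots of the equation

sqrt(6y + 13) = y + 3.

y = -2 or y = 2

Square both sides: 6y + 13 = (y + 3)^2.
Expand and rearrange: y^2 - 4 = 0.
Solving gives y = 2 or y = -2.
Check each candidate in the original equation:
  y = 2: sqrt(25) = 5, while y + 3 = 5 — valid.
  y = -2: sqrt(1) = 1, while y + 3 = 1 — valid.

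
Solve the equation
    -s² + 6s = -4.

s = -0.6056 or s = 6.6056

Rearrange to standard form: -s² + 6s + 4 = 0.
Discriminant: (6)² − 4·(-1)·4 = 52.
Quadratic formula: s = (-6 ± √52) / (-2).
So s = 3 - √(13) ≈ -0.6056 or s = 3 + √(13) ≈ 6.6056.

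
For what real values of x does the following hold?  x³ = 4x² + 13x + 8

Rearrange: x³ - 4x² - 13x - 8 = 0.
Possible rational roots are divisors of -8. Testing x = -1 gives 0, so (x + 1) is a factor.
Divide: x³ - 4x² - 13x - 8 = (x + 1)(x² - 5x - 8).
Apply the quadratic formula to x² - 5x - 8 = 0: x = (5 ± √57)/2, i.e. x ≈ 6.2749 or x ≈ -1.2749.

x = -1.2749 or x = -1 or x = 6.2749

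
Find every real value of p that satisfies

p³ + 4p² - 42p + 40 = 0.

p = -9.099 or p = 1.099 or p = 4

Possible rational roots are divisors of 40. Testing p = 4 gives 0, so (p - 4) is a factor.
Divide: p³ + 4p² - 42p + 40 = (p - 4)(p² + 8p - 10).
Apply the quadratic formula to p² + 8p - 10 = 0: p = (-8 ± √104)/2, i.e. p ≈ 1.099 or p ≈ -9.099.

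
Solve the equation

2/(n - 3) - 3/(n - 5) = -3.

n = 2.5252 or n = 5.8081

Multiply both sides by (n - 3)(n - 5):
2(n - 5) - 3(n - 3) = -3(n - 3)(n - 5).
Expand and collect terms: -3n² + 25n - 44 = 0.
By the quadratic formula, n = (-25 ± √97) / -6, so n ≈ 2.5252 or n ≈ 5.8081.
Neither value makes a denominator zero (n ≠ 3, n ≠ 5), so both are valid.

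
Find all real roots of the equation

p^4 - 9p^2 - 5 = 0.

p = -3.0862 or p = 3.0862

Let u = p^2. The equation becomes u^2 - 9u - 5 = 0.
By the quadratic formula, u = 9/2 + sqrt(101)/2 or u = 9/2 - sqrt(101)/2.
p^2 = 9/2 + sqrt(101)/2 gives p = +/-sqrt(9/2 + sqrt(101)/2) ~= +/-3.0862.
p^2 = 9/2 - sqrt(101)/2 < 0 has no real solution.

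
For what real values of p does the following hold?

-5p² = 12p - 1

p = -2.4806 or p = 0.0806

Rearrange to standard form: -5p² - 12p + 1 = 0.
Discriminant: (-12)² − 4·(-5)·1 = 164.
Quadratic formula: p = (12 ± √164) / (-10).
So p = -√(41)/5 - 6/5 ≈ -2.4806 or p = -6/5 + √(41)/5 ≈ 0.0806.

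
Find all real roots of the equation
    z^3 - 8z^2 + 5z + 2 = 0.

Possible rational roots are divisors of 2. Testing z = 1 gives 0, so (z - 1) is a factor.
Divide: z^3 - 8z^2 + 5z + 2 = (z - 1)(z^2 - 7z - 2).
Apply the quadratic formula to z^2 - 7z - 2 = 0: z = (7 +/- sqrt(57))/2, i.e. z ~= 7.2749 or z ~= -0.2749.

z = -0.2749 or z = 1 or z = 7.2749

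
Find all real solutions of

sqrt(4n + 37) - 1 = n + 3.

n = 3

Isolate the radical: sqrt(4n + 37) = n + 4.
Square both sides: 4n + 37 = (n + 4)^2.
Expand and rearrange: n^2 + 4n - 21 = 0.
Solving gives n = 3 or n = -7.
Check each candidate in the original equation:
  n = 3: sqrt(49) = 7, while n + 4 = 7 — valid.
  n = -7: sqrt(9) = 3, while n + 4 = -3 — extraneous.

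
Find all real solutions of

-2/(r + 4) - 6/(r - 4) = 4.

r = -4.6056 or r = 2.6056

Multiply both sides by (r + 4)(r - 4):
-2(r - 4) - 6(r + 4) = 4(r + 4)(r - 4).
Expand and collect terms: 4r^2 + 8r - 48 = 0.
By the quadratic formula, r = (-8 +/- sqrt(832)) / 8, so r ~= 2.6056 or r ~= -4.6056.
Neither value makes a denominator zero (r != -4, r != 4), so both are valid.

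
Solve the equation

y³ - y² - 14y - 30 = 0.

y = 5

Possible rational roots are divisors of -30. Testing y = 5 gives 0, so (y - 5) is a factor.
Divide: y³ - y² - 14y - 30 = (y - 5)(y² + 4y + 6).
The quadratic y² + 4y + 6 has discriminant -8 < 0, so no further real roots.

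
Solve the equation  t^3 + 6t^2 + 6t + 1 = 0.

Possible rational roots are divisors of 1. Testing t = -1 gives 0, so (t + 1) is a factor.
Divide: t^3 + 6t^2 + 6t + 1 = (t + 1)(t^2 + 5t + 1).
Apply the quadratic formula to t^2 + 5t + 1 = 0: t = (-5 +/- sqrt(21))/2, i.e. t ~= -0.2087 or t ~= -4.7913.

t = -4.7913 or t = -1 or t = -0.2087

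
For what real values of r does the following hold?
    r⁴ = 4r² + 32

r = -2.8284 or r = 2.8284

Let u = r². The equation becomes u² - 4u - 32 = 0.
Factor: (u + 4)(u - 8) = 0, so u = -4 or u = 8.
r² = -4 < 0 has no real solution.
r² = 8 gives r = ±2·√(2) ≈ ±2.8284.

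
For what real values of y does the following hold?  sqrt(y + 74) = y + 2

y = 7

Square both sides: y + 74 = (y + 2)^2.
Expand and rearrange: y^2 + 3y - 70 = 0.
Solving gives y = 7 or y = -10.
Check each candidate in the original equation:
  y = 7: sqrt(81) = 9, while y + 2 = 9 — valid.
  y = -10: sqrt(64) = 8, while y + 2 = -8 — extraneous.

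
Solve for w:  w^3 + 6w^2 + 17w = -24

w = -3

Rearrange: w^3 + 6w^2 + 17w + 24 = 0.
Possible rational roots are divisors of 24. Testing w = -3 gives 0, so (w + 3) is a factor.
Divide: w^3 + 6w^2 + 17w + 24 = (w + 3)(w^2 + 3w + 8).
The quadratic w^2 + 3w + 8 has discriminant -23 < 0, so no further real roots.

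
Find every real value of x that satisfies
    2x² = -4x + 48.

Bring every term to one side: 2x² + 4x - 48 = 0.
Factor: 2(x + 6)(x - 4) = 0.
So x = -6 or x = 4.

x = -6 or x = 4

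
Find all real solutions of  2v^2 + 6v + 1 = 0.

v = -2.8229 or v = -0.1771

Discriminant: (6)^2 - 4*2*1 = 28.
Quadratic formula: v = (-6 +/- sqrt(28)) / 4.
So v = -3/2 + sqrt(7)/2 ~= -0.1771 or v = -3/2 - sqrt(7)/2 ~= -2.8229.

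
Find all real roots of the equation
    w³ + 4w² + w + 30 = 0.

w = -5

Possible rational roots are divisors of 30. Testing w = -5 gives 0, so (w + 5) is a factor.
Divide: w³ + 4w² + w + 30 = (w + 5)(w² - w + 6).
The quadratic w² - w + 6 has discriminant -23 < 0, so no further real roots.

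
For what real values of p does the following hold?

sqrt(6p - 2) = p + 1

p = 1 or p = 3

Square both sides: 6p - 2 = (p + 1)^2.
Expand and rearrange: p^2 - 4p + 3 = 0.
Solving gives p = 3 or p = 1.
Check each candidate in the original equation:
  p = 3: sqrt(16) = 4, while p + 1 = 4 — valid.
  p = 1: sqrt(4) = 2, while p + 1 = 2 — valid.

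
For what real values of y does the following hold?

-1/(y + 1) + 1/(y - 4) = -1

Multiply both sides by (y + 1)(y - 4):
-(y - 4) + (y + 1) = -(y + 1)(y - 4).
Expand and collect terms: -y^2 + 3y - 1 = 0.
By the quadratic formula, y = (-3 +/- sqrt(5)) / -2, so y ~= 0.382 or y ~= 2.618.
Neither value makes a denominator zero (y != -1, y != 4), so both are valid.

y = 0.382 or y = 2.618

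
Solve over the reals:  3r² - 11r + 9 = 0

Discriminant: (-11)² − 4·3·9 = 13.
Quadratic formula: r = (11 ± √13) / 6.
So r = √(13)/6 + 11/6 ≈ 2.4343 or r = 11/6 - √(13)/6 ≈ 1.2324.

r = 1.2324 or r = 2.4343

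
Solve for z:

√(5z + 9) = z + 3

Square both sides: 5z + 9 = (z + 3)².
Expand and rearrange: z² + z = 0.
Solving gives z = 0 or z = -1.
Check each candidate in the original equation:
  z = 0: √(9) = 3, while z + 3 = 3 — valid.
  z = -1: √(4) = 2, while z + 3 = 2 — valid.

z = -1 or z = 0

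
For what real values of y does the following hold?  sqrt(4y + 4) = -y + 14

y = 8

Square both sides: 4y + 4 = (-y + 14)^2.
Expand and rearrange: y^2 - 32y + 192 = 0.
Solving gives y = 24 or y = 8.
Check each candidate in the original equation:
  y = 24: sqrt(100) = 10, while -y + 14 = -10 — extraneous.
  y = 8: sqrt(36) = 6, while -y + 14 = 6 — valid.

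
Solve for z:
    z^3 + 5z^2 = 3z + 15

z = -5 or z = -1.7321 or z = 1.7321

Rearrange: z^3 + 5z^2 - 3z - 15 = 0.
Possible rational roots are divisors of -15. Testing z = -5 gives 0, so (z + 5) is a factor.
Divide: z^3 + 5z^2 - 3z - 15 = (z + 5)(z^2 - 3).
Apply the quadratic formula to z^2 - 3 = 0: z = (0 +/- sqrt(12))/2, i.e. z ~= 1.7321 or z ~= -1.7321.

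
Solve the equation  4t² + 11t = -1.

Rearrange to standard form: 4t² + 11t + 1 = 0.
Discriminant: (11)² − 4·4·1 = 105.
Quadratic formula: t = (-11 ± √105) / 8.
So t = -11/8 + √(105)/8 ≈ -0.0941 or t = -11/8 - √(105)/8 ≈ -2.6559.

t = -2.6559 or t = -0.0941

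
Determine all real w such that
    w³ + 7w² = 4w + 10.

Rearrange: w³ + 7w² - 4w - 10 = 0.
Possible rational roots are divisors of -10. Testing w = -1 gives 0, so (w + 1) is a factor.
Divide: w³ + 7w² - 4w - 10 = (w + 1)(w² + 6w - 10).
Apply the quadratic formula to w² + 6w - 10 = 0: w = (-6 ± √76)/2, i.e. w ≈ 1.3589 or w ≈ -7.3589.

w = -7.3589 or w = -1 or w = 1.3589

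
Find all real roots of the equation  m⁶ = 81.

Let u = m³. The equation becomes u² - 81 = 0.
Factor: (u - 9)(u + 9) = 0, so u = 9 or u = -9.
m³ = 9 gives m = ∛(9) ≈ 2.0801.
m³ = -9 gives m = -∛(9) ≈ -2.0801.

m = -2.0801 or m = 2.0801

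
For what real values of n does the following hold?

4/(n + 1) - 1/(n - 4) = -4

Multiply both sides by (n + 1)(n - 4):
4(n - 4) - (n + 1) = -4(n + 1)(n - 4).
Expand and collect terms: -4n² + 9n + 33 = 0.
By the quadratic formula, n = (-9 ± √609) / -8, so n ≈ -1.9597 or n ≈ 4.2097.
Neither value makes a denominator zero (n ≠ -1, n ≠ 4), so both are valid.

n = -1.9597 or n = 4.2097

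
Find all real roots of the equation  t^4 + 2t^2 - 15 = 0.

Let u = t^2. The equation becomes u^2 + 2u - 15 = 0.
Factor: (u + 5)(u - 3) = 0, so u = -5 or u = 3.
t^2 = -5 < 0 has no real solution.
t^2 = 3 gives t = +/-sqrt(3) ~= +/-1.7321.

t = -1.7321 or t = 1.7321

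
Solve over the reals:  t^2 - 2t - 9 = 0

Discriminant: (-2)^2 - 4*1*(-9) = 40.
Quadratic formula: t = (2 +/- sqrt(40)) / 2.
So t = 1 + sqrt(10) ~= 4.1623 or t = 1 - sqrt(10) ~= -2.1623.

t = -2.1623 or t = 4.1623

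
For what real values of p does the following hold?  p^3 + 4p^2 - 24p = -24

p = -7.5826 or p = 1.5826 or p = 2

Rearrange: p^3 + 4p^2 - 24p + 24 = 0.
Possible rational roots are divisors of 24. Testing p = 2 gives 0, so (p - 2) is a factor.
Divide: p^3 + 4p^2 - 24p + 24 = (p - 2)(p^2 + 6p - 12).
Apply the quadratic formula to p^2 + 6p - 12 = 0: p = (-6 +/- sqrt(84))/2, i.e. p ~= 1.5826 or p ~= -7.5826.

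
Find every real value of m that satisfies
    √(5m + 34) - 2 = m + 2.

m = 3

Isolate the radical: √(5m + 34) = m + 4.
Square both sides: 5m + 34 = (m + 4)².
Expand and rearrange: m² + 3m - 18 = 0.
Solving gives m = 3 or m = -6.
Check each candidate in the original equation:
  m = 3: √(49) = 7, while m + 4 = 7 — valid.
  m = -6: √(4) = 2, while m + 4 = -2 — extraneous.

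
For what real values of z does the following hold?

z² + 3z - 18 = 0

z = -6 or z = 3

Factor: (z - 3)(z + 6) = 0.
So z = 3 or z = -6.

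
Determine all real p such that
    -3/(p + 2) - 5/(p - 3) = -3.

Multiply both sides by (p + 2)(p - 3):
-3(p - 3) - 5(p + 2) = -3(p + 2)(p - 3).
Expand and collect terms: -3p² + 11p + 19 = 0.
By the quadratic formula, p = (-11 ± √349) / -6, so p ≈ -1.2803 or p ≈ 4.9469.
Neither value makes a denominator zero (p ≠ -2, p ≠ 3), so both are valid.

p = -1.2803 or p = 4.9469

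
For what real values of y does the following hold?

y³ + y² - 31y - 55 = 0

y = -5 or y = -1.873 or y = 5.873

Possible rational roots are divisors of -55. Testing y = -5 gives 0, so (y + 5) is a factor.
Divide: y³ + y² - 31y - 55 = (y + 5)(y² - 4y - 11).
Apply the quadratic formula to y² - 4y - 11 = 0: y = (4 ± √60)/2, i.e. y ≈ 5.873 or y ≈ -1.873.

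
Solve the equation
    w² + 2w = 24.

w = -6 or w = 4

Bring every term to one side: w² + 2w - 24 = 0.
Factor: (w - 4)(w + 6) = 0.
So w = 4 or w = -6.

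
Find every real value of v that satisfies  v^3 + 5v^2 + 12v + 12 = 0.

v = -2

Possible rational roots are divisors of 12. Testing v = -2 gives 0, so (v + 2) is a factor.
Divide: v^3 + 5v^2 + 12v + 12 = (v + 2)(v^2 + 3v + 6).
The quadratic v^2 + 3v + 6 has discriminant -15 < 0, so no further real roots.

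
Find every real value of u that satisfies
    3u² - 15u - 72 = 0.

u = -3 or u = 8

Factor: 3(u - 8)(u + 3) = 0.
So u = 8 or u = -3.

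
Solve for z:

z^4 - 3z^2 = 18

z = -2.4495 or z = 2.4495

Let u = z^2. The equation becomes u^2 - 3u - 18 = 0.
Factor: (u + 3)(u - 6) = 0, so u = -3 or u = 6.
z^2 = -3 < 0 has no real solution.
z^2 = 6 gives z = +/-sqrt(6) ~= +/-2.4495.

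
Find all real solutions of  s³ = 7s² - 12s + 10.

s = 5

Rearrange: s³ - 7s² + 12s - 10 = 0.
Possible rational roots are divisors of -10. Testing s = 5 gives 0, so (s - 5) is a factor.
Divide: s³ - 7s² + 12s - 10 = (s - 5)(s² - 2s + 2).
The quadratic s² - 2s + 2 has discriminant -4 < 0, so no further real roots.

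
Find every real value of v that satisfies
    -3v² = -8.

v = -1.633 or v = 1.633

Rearrange to standard form: -3v² + 8 = 0.
Discriminant: (0)² − 4·(-3)·8 = 96.
Quadratic formula: v = (0 ± √96) / (-6).
So v = -2·√(6)/3 ≈ -1.633 or v = 2·√(6)/3 ≈ 1.633.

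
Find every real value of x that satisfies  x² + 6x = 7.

Bring every term to one side: x² + 6x - 7 = 0.
Factor: (x - 1)(x + 7) = 0.
So x = 1 or x = -7.

x = -7 or x = 1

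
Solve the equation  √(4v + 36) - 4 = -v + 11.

v = 7

Isolate the radical: √(4v + 36) = -v + 15.
Square both sides: 4v + 36 = (-v + 15)².
Expand and rearrange: v² - 34v + 189 = 0.
Solving gives v = 27 or v = 7.
Check each candidate in the original equation:
  v = 27: √(144) = 12, while -v + 15 = -12 — extraneous.
  v = 7: √(64) = 8, while -v + 15 = 8 — valid.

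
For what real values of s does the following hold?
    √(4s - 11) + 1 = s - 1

Isolate the radical: √(4s - 11) = s - 2.
Square both sides: 4s - 11 = (s - 2)².
Expand and rearrange: s² - 8s + 15 = 0.
Solving gives s = 5 or s = 3.
Check each candidate in the original equation:
  s = 5: √(9) = 3, while s - 2 = 3 — valid.
  s = 3: √(1) = 1, while s - 2 = 1 — valid.

s = 3 or s = 5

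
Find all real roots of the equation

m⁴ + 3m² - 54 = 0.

m = -2.4495 or m = 2.4495

Let u = m². The equation becomes u² + 3u - 54 = 0.
Factor: (u + 9)(u - 6) = 0, so u = -9 or u = 6.
m² = -9 < 0 has no real solution.
m² = 6 gives m = ±√(6) ≈ ±2.4495.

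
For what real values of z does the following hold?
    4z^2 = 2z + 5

z = -0.8956 or z = 1.3956

Rearrange to standard form: 4z^2 - 2z - 5 = 0.
Discriminant: (-2)^2 - 4*4*(-5) = 84.
Quadratic formula: z = (2 +/- sqrt(84)) / 8.
So z = 1/4 + sqrt(21)/4 ~= 1.3956 or z = 1/4 - sqrt(21)/4 ~= -0.8956.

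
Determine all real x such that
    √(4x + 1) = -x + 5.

x = 2

Square both sides: 4x + 1 = (-x + 5)².
Expand and rearrange: x² - 14x + 24 = 0.
Solving gives x = 12 or x = 2.
Check each candidate in the original equation:
  x = 12: √(49) = 7, while -x + 5 = -7 — extraneous.
  x = 2: √(9) = 3, while -x + 5 = 3 — valid.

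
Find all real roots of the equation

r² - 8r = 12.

r = -1.2915 or r = 9.2915

Rearrange to standard form: r² - 8r - 12 = 0.
Discriminant: (-8)² − 4·1·(-12) = 112.
Quadratic formula: r = (8 ± √112) / 2.
So r = 4 + 2·√(7) ≈ 9.2915 or r = 4 - 2·√(7) ≈ -1.2915.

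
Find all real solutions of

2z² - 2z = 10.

Rearrange to standard form: 2z² - 2z - 10 = 0.
Discriminant: (-2)² − 4·2·(-10) = 84.
Quadratic formula: z = (2 ± √84) / 4.
So z = 1/2 + √(21)/2 ≈ 2.7913 or z = 1/2 - √(21)/2 ≈ -1.7913.

z = -1.7913 or z = 2.7913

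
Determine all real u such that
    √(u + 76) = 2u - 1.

u = 5

Square both sides: u + 76 = (2u - 1)².
Expand and rearrange: 4u² - 5u - 75 = 0.
Solving gives u = 5 or u = -3.75.
Check each candidate in the original equation:
  u = 5: √(81) = 9, while 2u - 1 = 9 — valid.
  u = -3.75: √(72.25) = 8.5, while 2u - 1 = -8.5 — extraneous.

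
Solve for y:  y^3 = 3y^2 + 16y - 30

Rearrange: y^3 - 3y^2 - 16y + 30 = 0.
Possible rational roots are divisors of 30. Testing y = 5 gives 0, so (y - 5) is a factor.
Divide: y^3 - 3y^2 - 16y + 30 = (y - 5)(y^2 + 2y - 6).
Apply the quadratic formula to y^2 + 2y - 6 = 0: y = (-2 +/- sqrt(28))/2, i.e. y ~= 1.6458 or y ~= -3.6458.

y = -3.6458 or y = 1.6458 or y = 5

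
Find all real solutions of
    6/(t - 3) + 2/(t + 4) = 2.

t = -3.3218 or t = 6.3218

Multiply both sides by (t - 3)(t + 4):
6(t + 4) + 2(t - 3) = 2(t - 3)(t + 4).
Expand and collect terms: 2t^2 - 6t - 42 = 0.
By the quadratic formula, t = (6 +/- sqrt(372)) / 4, so t ~= 6.3218 or t ~= -3.3218.
Neither value makes a denominator zero (t != 3, t != -4), so both are valid.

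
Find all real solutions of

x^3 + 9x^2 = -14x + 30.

x = -5.1623 or x = -5 or x = 1.1623

Rearrange: x^3 + 9x^2 + 14x - 30 = 0.
Possible rational roots are divisors of -30. Testing x = -5 gives 0, so (x + 5) is a factor.
Divide: x^3 + 9x^2 + 14x - 30 = (x + 5)(x^2 + 4x - 6).
Apply the quadratic formula to x^2 + 4x - 6 = 0: x = (-4 +/- sqrt(40))/2, i.e. x ~= 1.1623 or x ~= -5.1623.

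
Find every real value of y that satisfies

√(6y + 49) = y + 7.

y = 0

Square both sides: 6y + 49 = (y + 7)².
Expand and rearrange: y² + 8y = 0.
Solving gives y = 0 or y = -8.
Check each candidate in the original equation:
  y = 0: √(49) = 7, while y + 7 = 7 — valid.
  y = -8: √(1) = 1, while y + 7 = -1 — extraneous.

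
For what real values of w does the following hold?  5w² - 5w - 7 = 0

Discriminant: (-5)² − 4·5·(-7) = 165.
Quadratic formula: w = (5 ± √165) / 10.
So w = 1/2 + √(165)/10 ≈ 1.7845 or w = 1/2 - √(165)/10 ≈ -0.7845.

w = -0.7845 or w = 1.7845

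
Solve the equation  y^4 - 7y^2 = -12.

y = -2 or y = -1.7321 or y = 1.7321 or y = 2

Let u = y^2. The equation becomes u^2 - 7u + 12 = 0.
Factor: (u - 4)(u - 3) = 0, so u = 4 or u = 3.
y^2 = 4 gives y = +/-2.
y^2 = 3 gives y = +/-sqrt(3) ~= +/-1.7321.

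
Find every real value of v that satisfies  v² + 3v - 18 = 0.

Factor: (v + 6)(v - 3) = 0.
So v = -6 or v = 3.

v = -6 or v = 3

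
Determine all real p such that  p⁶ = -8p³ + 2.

Let u = p³. The equation becomes u² + 8u - 2 = 0.
By the quadratic formula, u = -4 + 3·√(2) or u = -3·√(2) - 4.
p³ = -4 + 3·√(2) gives p = ∛(-4 + 3·√(2)) ≈ 0.6237.
p³ = -3·√(2) - 4 gives p = -∛(4 + 3·√(2)) ≈ -2.02.

p = -2.02 or p = 0.6237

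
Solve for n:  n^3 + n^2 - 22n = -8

Rearrange: n^3 + n^2 - 22n + 8 = 0.
Possible rational roots are divisors of 8. Testing n = 4 gives 0, so (n - 4) is a factor.
Divide: n^3 + n^2 - 22n + 8 = (n - 4)(n^2 + 5n - 2).
Apply the quadratic formula to n^2 + 5n - 2 = 0: n = (-5 +/- sqrt(33))/2, i.e. n ~= 0.3723 or n ~= -5.3723.

n = -5.3723 or n = 0.3723 or n = 4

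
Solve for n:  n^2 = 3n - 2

n = 1 or n = 2

Bring every term to one side: n^2 - 3n + 2 = 0.
Factor: (n - 2)(n - 1) = 0.
So n = 2 or n = 1.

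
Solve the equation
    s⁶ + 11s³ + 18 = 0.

Let u = s³. The equation becomes u² + 11u + 18 = 0.
Factor: (u + 2)(u + 9) = 0, so u = -2 or u = -9.
s³ = -2 gives s = -∛(2) ≈ -1.2599.
s³ = -9 gives s = -∛(9) ≈ -2.0801.

s = -2.0801 or s = -1.2599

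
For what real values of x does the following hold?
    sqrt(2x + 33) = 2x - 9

Square both sides: 2x + 33 = (2x - 9)^2.
Expand and rearrange: 4x^2 - 38x + 48 = 0.
Solving gives x = 8 or x = 1.5.
Check each candidate in the original equation:
  x = 8: sqrt(49) = 7, while 2x - 9 = 7 — valid.
  x = 1.5: sqrt(36) = 6, while 2x - 9 = -6 — extraneous.

x = 8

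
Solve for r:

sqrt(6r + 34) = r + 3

Square both sides: 6r + 34 = (r + 3)^2.
Expand and rearrange: r^2 - 25 = 0.
Solving gives r = 5 or r = -5.
Check each candidate in the original equation:
  r = 5: sqrt(64) = 8, while r + 3 = 8 — valid.
  r = -5: sqrt(4) = 2, while r + 3 = -2 — extraneous.

r = 5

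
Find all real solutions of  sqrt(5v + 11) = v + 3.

Square both sides: 5v + 11 = (v + 3)^2.
Expand and rearrange: v^2 + v - 2 = 0.
Solving gives v = 1 or v = -2.
Check each candidate in the original equation:
  v = 1: sqrt(16) = 4, while v + 3 = 4 — valid.
  v = -2: sqrt(1) = 1, while v + 3 = 1 — valid.

v = -2 or v = 1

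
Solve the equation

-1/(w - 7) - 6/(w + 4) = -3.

Multiply both sides by (w - 7)(w + 4):
-(w + 4) - 6(w - 7) = -3(w - 7)(w + 4).
Expand and collect terms: -3w^2 + 16w + 46 = 0.
By the quadratic formula, w = (-16 +/- sqrt(808)) / -6, so w ~= -2.0709 or w ~= 7.4042.
Neither value makes a denominator zero (w != 7, w != -4), so both are valid.

w = -2.0709 or w = 7.4042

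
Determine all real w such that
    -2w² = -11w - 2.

Rearrange to standard form: -2w² + 11w + 2 = 0.
Discriminant: (11)² − 4·(-2)·2 = 137.
Quadratic formula: w = (-11 ± √137) / (-4).
So w = 11/4 - √(137)/4 ≈ -0.1762 or w = 11/4 + √(137)/4 ≈ 5.6762.

w = -0.1762 or w = 5.6762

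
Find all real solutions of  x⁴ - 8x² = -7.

Let u = x². The equation becomes u² - 8u + 7 = 0.
Factor: (u - 7)(u - 1) = 0, so u = 7 or u = 1.
x² = 7 gives x = ±√(7) ≈ ±2.6458.
x² = 1 gives x = ±1.

x = -2.6458 or x = -1 or x = 1 or x = 2.6458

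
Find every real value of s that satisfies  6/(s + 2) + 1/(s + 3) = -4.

s = -4 or s = -2.75

Multiply both sides by (s + 2)(s + 3):
6(s + 3) + (s + 2) = -4(s + 2)(s + 3).
Expand and collect terms: -4s^2 - 27s - 44 = 0.
Factor or apply the quadratic formula: s = -4 or s = -2.75.
Neither value makes a denominator zero (s != -2, s != -3), so both are valid.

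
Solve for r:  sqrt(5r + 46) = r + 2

r = 7

Square both sides: 5r + 46 = (r + 2)^2.
Expand and rearrange: r^2 - r - 42 = 0.
Solving gives r = 7 or r = -6.
Check each candidate in the original equation:
  r = 7: sqrt(81) = 9, while r + 2 = 9 — valid.
  r = -6: sqrt(16) = 4, while r + 2 = -4 — extraneous.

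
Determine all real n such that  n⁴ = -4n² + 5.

n = -1 or n = 1

Let u = n². The equation becomes u² + 4u - 5 = 0.
Factor: (u - 1)(u + 5) = 0, so u = 1 or u = -5.
n² = 1 gives n = ±1.
n² = -5 < 0 has no real solution.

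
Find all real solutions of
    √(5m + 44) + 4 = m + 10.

m = 1

Isolate the radical: √(5m + 44) = m + 6.
Square both sides: 5m + 44 = (m + 6)².
Expand and rearrange: m² + 7m - 8 = 0.
Solving gives m = 1 or m = -8.
Check each candidate in the original equation:
  m = 1: √(49) = 7, while m + 6 = 7 — valid.
  m = -8: √(4) = 2, while m + 6 = -2 — extraneous.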